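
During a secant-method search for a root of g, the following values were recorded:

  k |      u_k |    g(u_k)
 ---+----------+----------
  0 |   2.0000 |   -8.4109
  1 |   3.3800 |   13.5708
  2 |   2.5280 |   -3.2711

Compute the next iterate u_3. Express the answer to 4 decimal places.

2.6935

u_3 = 2.5280 − (-3.2711)·(2.5280 − 3.3800) / (-3.2711 − 13.5708)
   = 2.5280 − (2.786977)/(-16.841900) = 2.693479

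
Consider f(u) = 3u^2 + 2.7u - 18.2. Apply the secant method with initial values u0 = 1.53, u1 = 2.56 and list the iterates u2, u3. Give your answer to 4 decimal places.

2.0007, 2.0489

f(1.53) = -7.046300, f(2.56) = 8.372800
u2 = 2.560000 − 8.372800·(2.560000 − 1.530000) / (8.372800 − (-7.046300)) = 2.560000 − (8.623984)/(15.419100) = 2.000695
f(2.000695) = -0.789786
u3 = 2.000695 − (-0.789786)·(2.000695 − 2.560000) / (-0.789786 − 8.372800) = 2.000695 − (0.441732)/(-9.162586) = 2.048905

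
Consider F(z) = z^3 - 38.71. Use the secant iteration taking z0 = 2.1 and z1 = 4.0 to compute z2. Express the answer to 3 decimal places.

F(2.1) = -29.44900, F(4.0) = 25.29000
z2 = 4.00000 − 25.29000·(4.00000 − 2.10000) / (25.29000 − (-29.44900)) = 4.00000 − (48.05100)/(54.73900) = 3.12218

3.122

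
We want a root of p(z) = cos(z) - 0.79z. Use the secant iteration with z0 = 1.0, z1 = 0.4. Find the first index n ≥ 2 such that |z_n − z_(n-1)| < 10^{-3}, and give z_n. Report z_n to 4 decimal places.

p(1.0) = -0.249698, p(0.4) = 0.605061
z2 = 0.400000 − 0.605061·(-0.600000)/(0.854759) = 0.824724;  |Δ| = 0.424724
p(0.824724) = 0.027228
z3 = 0.824724 − 0.027228·(0.424724)/(-0.577833) = 0.844737;  |Δ| = 0.020013
p(0.844737) = -0.003414
z4 = 0.844737 − (-0.003414)·(0.020013)/(-0.030642) = 0.842507;  |Δ| = 0.002230
p(0.842507) = 0.000013
z5 = 0.842507 − 0.000013·(-0.002230)/(0.003428) = 0.842516;  |Δ| = 0.000009
|z5 − z4| = 0.000009 < 10^{-3}

n = 5, z_n = 0.8425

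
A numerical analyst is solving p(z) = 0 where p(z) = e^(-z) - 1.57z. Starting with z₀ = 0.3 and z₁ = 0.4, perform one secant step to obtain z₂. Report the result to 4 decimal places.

0.4186

p(0.3) = 0.269818, p(0.4) = 0.042320
z₂ = 0.400000 − 0.042320·(0.400000 − 0.300000) / (0.042320 − 0.269818) = 0.400000 − (0.004232)/(-0.227498) = 0.418602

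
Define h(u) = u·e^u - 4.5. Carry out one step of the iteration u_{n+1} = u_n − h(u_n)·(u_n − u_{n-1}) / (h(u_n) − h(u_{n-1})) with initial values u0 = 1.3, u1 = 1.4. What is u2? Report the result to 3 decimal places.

1.270

h(1.3) = 0.27009, h(1.4) = 1.17728
u2 = 1.40000 − 1.17728·(1.40000 − 1.30000) / (1.17728 − 0.27009) = 1.40000 − (0.11773)/(0.90719) = 1.27023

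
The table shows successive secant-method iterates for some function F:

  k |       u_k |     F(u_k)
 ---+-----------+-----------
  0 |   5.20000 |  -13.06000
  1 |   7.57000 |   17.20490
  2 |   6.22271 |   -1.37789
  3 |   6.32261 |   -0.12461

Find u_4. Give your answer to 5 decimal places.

6.33254

u_4 = 6.32261 − (-0.12461)·(6.32261 − 6.22271) / (-0.12461 − (-1.37789))
   = 6.32261 − (-0.0124485)/(1.2532800) = 6.3325428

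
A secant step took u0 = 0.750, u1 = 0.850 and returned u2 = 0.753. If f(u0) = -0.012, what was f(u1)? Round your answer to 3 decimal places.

The secant line through (0.750, -0.012) and (0.850, f(u1)) crosses zero at u2 = 0.753.
So (0.750, -0.012), (0.850, f(u1)), (0.753, 0) are collinear:
f(u1) = -0.012 · (0.850 − 0.753) / (0.750 − 0.753) = -0.012 · (0.09700)/(-0.00300) = 0.38800

0.388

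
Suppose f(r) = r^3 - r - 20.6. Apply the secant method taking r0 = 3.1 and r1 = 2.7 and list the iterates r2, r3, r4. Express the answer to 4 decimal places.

f(3.1) = 6.091000, f(2.7) = -3.617000
r2 = 2.700000 − (-3.617000)·(2.700000 − 3.100000) / (-3.617000 − 6.091000) = 2.700000 − (1.446800)/(-9.708000) = 2.849032
f(2.849032) = -0.323493
r3 = 2.849032 − (-0.323493)·(2.849032 − 2.700000) / (-0.323493 − (-3.617000)) = 2.849032 − (-0.048211)/(3.293507) = 2.863670
f(2.863670) = 0.020155
r4 = 2.863670 − 0.020155·(2.863670 − 2.849032) / (0.020155 − (-0.323493)) = 2.863670 − (0.000295)/(0.343648) = 2.862811

2.8490, 2.8637, 2.8628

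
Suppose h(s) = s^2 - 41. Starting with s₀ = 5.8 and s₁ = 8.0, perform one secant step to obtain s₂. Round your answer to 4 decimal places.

6.3333

h(5.8) = -7.360000, h(8.0) = 23.000000
s₂ = 8.000000 − 23.000000·(8.000000 − 5.800000) / (23.000000 − (-7.360000)) = 8.000000 − (50.600000)/(30.360000) = 6.333333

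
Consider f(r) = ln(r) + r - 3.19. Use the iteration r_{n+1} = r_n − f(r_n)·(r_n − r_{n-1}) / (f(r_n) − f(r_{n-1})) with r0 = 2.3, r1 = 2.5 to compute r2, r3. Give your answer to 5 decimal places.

2.34029, 2.33989

f(2.3) = -0.0570909, f(2.5) = 0.2262907
r2 = 2.5000000 − 0.2262907·(2.5000000 − 2.3000000) / (0.2262907 − (-0.0570909)) = 2.5000000 − (0.0452581)/(0.2833816) = 2.3402926
f(2.3402926) = 0.0005685
r3 = 2.3402926 − 0.0005685·(2.3402926 − 2.5000000) / (0.0005685 − 0.2262907) = 2.3402926 − (-0.0000908)/(-0.2257222) = 2.3398903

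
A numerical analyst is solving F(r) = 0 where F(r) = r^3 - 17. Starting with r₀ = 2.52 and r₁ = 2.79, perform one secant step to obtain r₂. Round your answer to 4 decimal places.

2.5671

F(2.52) = -0.996992, F(2.79) = 4.717639
r₂ = 2.790000 − 4.717639·(2.790000 − 2.520000) / (4.717639 − (-0.996992)) = 2.790000 − (1.273763)/(5.714631) = 2.567105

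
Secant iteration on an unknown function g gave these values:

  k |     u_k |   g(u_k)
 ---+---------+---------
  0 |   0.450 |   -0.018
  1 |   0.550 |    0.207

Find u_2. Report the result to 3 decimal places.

u_2 = 0.550 − 0.207·(0.550 − 0.450) / (0.207 − (-0.018))
   = 0.550 − (0.02070)/(0.22500) = 0.45800

0.458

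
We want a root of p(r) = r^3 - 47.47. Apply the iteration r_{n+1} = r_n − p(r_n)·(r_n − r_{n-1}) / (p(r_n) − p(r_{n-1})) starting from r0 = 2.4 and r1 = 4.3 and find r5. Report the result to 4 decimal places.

3.6208

p(2.4) = -33.646000, p(4.3) = 32.037000
r2 = 4.300000 − 32.037000·(4.300000 − 2.400000) / (32.037000 − (-33.646000)) = 4.300000 − (60.870300)/(65.683000) = 3.373272
p(3.373272) = -9.085672
r3 = 3.373272 − (-9.085672)·(3.373272 − 4.300000) / (-9.085672 − 32.037000) = 3.373272 − (8.419950)/(-41.122672) = 3.578024
p(3.578024) = -1.663235
r4 = 3.578024 − (-1.663235)·(3.578024 − 3.373272) / (-1.663235 − (-9.085672)) = 3.578024 − (-0.340551)/(7.422437) = 3.623905
p(3.623905) = 0.121608
r5 = 3.623905 − 0.121608·(3.623905 − 3.578024) / (0.121608 − (-1.663235)) = 3.623905 − (0.005580)/(1.784843) = 3.620779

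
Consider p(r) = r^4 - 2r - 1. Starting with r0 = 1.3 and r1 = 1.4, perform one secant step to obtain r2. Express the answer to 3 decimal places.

p(1.3) = -0.74390, p(1.4) = 0.04160
r2 = 1.40000 − 0.04160·(1.40000 − 1.30000) / (0.04160 − (-0.74390)) = 1.40000 − (0.00416)/(0.78550) = 1.39470

1.395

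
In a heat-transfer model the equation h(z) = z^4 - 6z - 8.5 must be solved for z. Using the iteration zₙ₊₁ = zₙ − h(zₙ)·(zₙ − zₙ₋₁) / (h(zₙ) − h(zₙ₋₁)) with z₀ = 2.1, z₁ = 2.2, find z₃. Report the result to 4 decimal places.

h(2.1) = -1.651900, h(2.2) = 1.725600
z₂ = 2.200000 − 1.725600·(2.200000 − 2.100000) / (1.725600 − (-1.651900)) = 2.200000 − (0.172560)/(3.377500) = 2.148909
h(2.148909) = -0.069287
z₃ = 2.148909 − (-0.069287)·(2.148909 − 2.200000) / (-0.069287 − 1.725600) = 2.148909 − (0.003540)/(-1.794887) = 2.150881

2.1509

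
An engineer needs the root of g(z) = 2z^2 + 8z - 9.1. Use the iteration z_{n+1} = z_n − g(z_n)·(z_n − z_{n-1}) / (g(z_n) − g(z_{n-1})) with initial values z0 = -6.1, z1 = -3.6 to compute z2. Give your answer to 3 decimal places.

-4.651

g(-6.1) = 16.52000, g(-3.6) = -11.98000
z2 = -3.60000 − (-11.98000)·(-3.60000 − (-6.10000)) / (-11.98000 − 16.52000) = -3.60000 − (-29.95000)/(-28.50000) = -4.65088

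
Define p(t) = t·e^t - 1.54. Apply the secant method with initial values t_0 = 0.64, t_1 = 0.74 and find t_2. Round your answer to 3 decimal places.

0.737

p(0.64) = -0.32625, p(0.74) = 0.01099
t_2 = 0.74000 − 0.01099·(0.74000 − 0.64000) / (0.01099 − (-0.32625)) = 0.74000 − (0.00110)/(0.33724) = 0.73674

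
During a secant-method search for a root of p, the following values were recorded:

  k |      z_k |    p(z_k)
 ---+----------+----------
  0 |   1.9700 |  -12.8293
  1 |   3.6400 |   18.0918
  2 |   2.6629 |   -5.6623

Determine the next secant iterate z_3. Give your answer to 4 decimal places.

z_3 = 2.6629 − (-5.6623)·(2.6629 − 3.6400) / (-5.6623 − 18.0918)
   = 2.6629 − (5.532633)/(-23.754100) = 2.895813

2.8958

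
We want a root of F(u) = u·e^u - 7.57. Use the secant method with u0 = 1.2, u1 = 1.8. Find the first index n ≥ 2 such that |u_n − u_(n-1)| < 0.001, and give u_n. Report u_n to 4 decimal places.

n = 5, u_n = 1.5719

F(1.2) = -3.585860, F(1.8) = 3.319365
u2 = 1.800000 − 3.319365·(0.600000)/(6.905225) = 1.511578;  |Δ| = 0.288422
F(1.511578) = -0.716688
u3 = 1.511578 − (-0.716688)·(-0.288422)/(-4.036053) = 1.562793;  |Δ| = 0.051216
F(1.562793) = -0.112141
u4 = 1.562793 − (-0.112141)·(0.051216)/(0.604547) = 1.572294;  |Δ| = 0.009500
F(1.572294) = 0.004818
u5 = 1.572294 − 0.004818·(0.009500)/(0.116959) = 1.571902;  |Δ| = 0.000391
|u5 − u4| = 0.000391 < 0.001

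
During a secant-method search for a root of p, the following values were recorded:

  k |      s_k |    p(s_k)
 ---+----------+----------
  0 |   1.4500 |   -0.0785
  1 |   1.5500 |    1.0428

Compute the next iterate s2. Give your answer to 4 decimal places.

s2 = 1.5500 − 1.0428·(1.5500 − 1.4500) / (1.0428 − (-0.0785))
   = 1.5500 − (0.104280)/(1.121300) = 1.457001

1.4570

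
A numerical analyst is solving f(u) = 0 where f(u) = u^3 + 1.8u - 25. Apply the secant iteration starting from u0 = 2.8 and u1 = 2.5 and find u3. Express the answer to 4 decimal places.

2.7197

f(2.8) = 1.992000, f(2.5) = -4.875000
u2 = 2.500000 − (-4.875000)·(2.500000 − 2.800000) / (-4.875000 − 1.992000) = 2.500000 − (1.462500)/(-6.867000) = 2.712975
f(2.712975) = -0.148514
u3 = 2.712975 − (-0.148514)·(2.712975 − 2.500000) / (-0.148514 − (-4.875000)) = 2.712975 − (-0.031630)/(4.726486) = 2.719667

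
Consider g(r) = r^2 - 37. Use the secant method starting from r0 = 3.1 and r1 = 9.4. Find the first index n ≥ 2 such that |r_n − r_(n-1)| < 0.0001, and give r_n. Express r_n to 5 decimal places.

g(3.1) = -27.3900000, g(9.4) = 51.3600000
r2 = 9.4000000 − 51.3600000·(6.3000000)/(78.7500000) = 5.2912000;  |Δ| = 4.1088000
g(5.2912000) = -9.0032026
r3 = 5.2912000 − (-9.0032026)·(-4.1088000)/(-60.3632026) = 5.9040296;  |Δ| = 0.6128296
g(5.9040296) = -2.1424342
r4 = 5.9040296 − (-2.1424342)·(0.6128296)/(6.8607684) = 6.0953999;  |Δ| = 0.1913703
g(6.0953999) = 0.1539000
r5 = 6.0953999 − 0.1539000·(0.1913703)/(2.2963342) = 6.0825743;  |Δ| = 0.0128256
g(6.0825743) = -0.0022899
r6 = 6.0825743 − (-0.0022899)·(-0.0128256)/(-0.1561899) = 6.0827623;  |Δ| = 0.0001880
g(6.0827623) = -0.0000024
r7 = 6.0827623 − (-0.0000024)·(0.0001880)/(0.0022876) = 6.0827625;  |Δ| = 0.0000002
|r7 − r6| = 0.0000002 < 0.0001

n = 7, r_n = 6.08276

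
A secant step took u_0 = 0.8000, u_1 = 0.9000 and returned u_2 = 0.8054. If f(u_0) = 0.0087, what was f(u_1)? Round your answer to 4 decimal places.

-0.1524

The secant line through (0.8000, 0.0087) and (0.9000, f(u_1)) crosses zero at u_2 = 0.8054.
So (0.8000, 0.0087), (0.9000, f(u_1)), (0.8054, 0) are collinear:
f(u_1) = 0.0087 · (0.9000 − 0.8054) / (0.8000 − 0.8054) = 0.0087 · (0.094600)/(-0.005400) = -0.152411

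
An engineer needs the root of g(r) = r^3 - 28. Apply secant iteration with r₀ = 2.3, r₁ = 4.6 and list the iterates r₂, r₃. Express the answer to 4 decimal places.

2.7276, 2.9149

g(2.3) = -15.833000, g(4.6) = 69.336000
r₂ = 4.600000 − 69.336000·(4.600000 − 2.300000) / (69.336000 − (-15.833000)) = 4.600000 − (159.472800)/(85.169000) = 2.727572
g(2.727572) = -7.707816
r₃ = 2.727572 − (-7.707816)·(2.727572 − 4.600000) / (-7.707816 − 69.336000) = 2.727572 − (14.432329)/(-77.043816) = 2.914898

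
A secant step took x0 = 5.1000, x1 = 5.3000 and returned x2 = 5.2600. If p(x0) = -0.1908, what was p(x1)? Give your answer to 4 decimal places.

0.0477

The secant line through (5.1000, -0.1908) and (5.3000, p(x1)) crosses zero at x2 = 5.2600.
So (5.1000, -0.1908), (5.3000, p(x1)), (5.2600, 0) are collinear:
p(x1) = -0.1908 · (5.3000 − 5.2600) / (5.1000 − 5.2600) = -0.1908 · (0.040000)/(-0.160000) = 0.047700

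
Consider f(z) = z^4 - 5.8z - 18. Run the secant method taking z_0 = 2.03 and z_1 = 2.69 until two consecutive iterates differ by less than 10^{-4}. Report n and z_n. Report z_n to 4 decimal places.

n = 6, z_n = 2.3741

f(2.03) = -12.792183, f(2.69) = 18.759143
z_2 = 2.690000 − 18.759143·(0.660000)/(31.551326) = 2.297591;  |Δ| = 0.392409
f(2.297591) = -3.458999
z_3 = 2.297591 − (-3.458999)·(-0.392409)/(-22.218142) = 2.358682;  |Δ| = 0.061092
f(2.358682) = -0.729134
z_4 = 2.358682 − (-0.729134)·(0.061092)/(2.729865) = 2.375000;  |Δ| = 0.016317
f(2.375000) = 0.041633
z_5 = 2.375000 − 0.041633·(0.016317)/(0.770767) = 2.374118;  |Δ| = 0.000881
f(2.374118) = -0.000458
z_6 = 2.374118 − (-0.000458)·(-0.000881)/(-0.042091) = 2.374128;  |Δ| = 0.000010
|z_6 − z_5| = 0.000010 < 10^{-4}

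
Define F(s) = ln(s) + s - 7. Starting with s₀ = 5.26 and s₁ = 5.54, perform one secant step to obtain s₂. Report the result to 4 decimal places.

F(5.26) = -0.079869, F(5.54) = 0.251995
s₂ = 5.540000 − 0.251995·(5.540000 − 5.260000) / (0.251995 − (-0.079869)) = 5.540000 − (0.070558)/(0.331863) = 5.327387

5.3274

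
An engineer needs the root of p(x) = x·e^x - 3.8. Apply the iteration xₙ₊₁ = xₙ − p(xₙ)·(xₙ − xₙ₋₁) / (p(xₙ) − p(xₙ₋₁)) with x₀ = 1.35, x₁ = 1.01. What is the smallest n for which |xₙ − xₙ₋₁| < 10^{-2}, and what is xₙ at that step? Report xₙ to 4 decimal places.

p(1.35) = 1.407524, p(1.01) = -1.026943
x₂ = 1.010000 − (-1.026943)·(-0.340000)/(-2.434467) = 1.153424;  |Δ| = 0.143424
p(1.153424) = -0.144772
x₃ = 1.153424 − (-0.144772)·(0.143424)/(0.882171) = 1.176961;  |Δ| = 0.023537
p(1.176961) = 0.018648
x₄ = 1.176961 − 0.018648·(0.023537)/(0.163420) = 1.174275;  |Δ| = 0.002686
|x₄ − x₃| = 0.002686 < 10^{-2}

n = 4, xₙ = 1.1743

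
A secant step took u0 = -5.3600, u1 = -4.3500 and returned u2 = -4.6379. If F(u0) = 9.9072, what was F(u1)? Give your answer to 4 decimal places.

The secant line through (-5.3600, 9.9072) and (-4.3500, F(u1)) crosses zero at u2 = -4.6379.
So (-5.3600, 9.9072), (-4.3500, F(u1)), (-4.6379, 0) are collinear:
F(u1) = 9.9072 · (-4.3500 − (-4.6379)) / (-5.3600 − (-4.6379)) = 9.9072 · (0.287900)/(-0.722100) = -3.949983

-3.9500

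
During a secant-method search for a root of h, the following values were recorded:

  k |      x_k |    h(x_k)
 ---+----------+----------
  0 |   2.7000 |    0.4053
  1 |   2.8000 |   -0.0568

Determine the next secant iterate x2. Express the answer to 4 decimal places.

x2 = 2.8000 − (-0.0568)·(2.8000 − 2.7000) / (-0.0568 − 0.4053)
   = 2.8000 − (-0.005680)/(-0.462100) = 2.787708

2.7877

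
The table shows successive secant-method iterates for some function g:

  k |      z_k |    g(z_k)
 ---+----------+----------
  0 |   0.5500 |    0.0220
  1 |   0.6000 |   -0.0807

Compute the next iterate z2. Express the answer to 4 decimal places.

z2 = 0.6000 − (-0.0807)·(0.6000 − 0.5500) / (-0.0807 − 0.0220)
   = 0.6000 − (-0.004035)/(-0.102700) = 0.560711

0.5607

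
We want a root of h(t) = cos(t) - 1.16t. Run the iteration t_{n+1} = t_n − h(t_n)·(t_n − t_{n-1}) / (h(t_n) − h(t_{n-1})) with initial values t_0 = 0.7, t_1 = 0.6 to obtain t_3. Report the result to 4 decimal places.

h(0.7) = -0.047158, h(0.6) = 0.129336
t_2 = 0.600000 − 0.129336·(0.600000 − 0.700000) / (0.129336 − (-0.047158)) = 0.600000 − (-0.012934)/(0.176493) = 0.673281
h(0.673281) = 0.000775
t_3 = 0.673281 − 0.000775·(0.673281 − 0.600000) / (0.000775 − 0.129336) = 0.673281 − (0.000057)/(-0.128561) = 0.673722

0.6737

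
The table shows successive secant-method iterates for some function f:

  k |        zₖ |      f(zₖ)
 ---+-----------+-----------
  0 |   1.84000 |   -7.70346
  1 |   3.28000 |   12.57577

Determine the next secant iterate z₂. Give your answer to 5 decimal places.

2.38701

z₂ = 3.28000 − 12.57577·(3.28000 − 1.84000) / (12.57577 − (-7.70346))
   = 3.28000 − (18.1091088)/(20.2792300) = 2.3870120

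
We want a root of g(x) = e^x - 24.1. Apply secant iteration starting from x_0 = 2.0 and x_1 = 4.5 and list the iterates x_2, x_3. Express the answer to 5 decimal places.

2.50561, 2.80949

g(2.0) = -16.7109439, g(4.5) = 65.9171313
x_2 = 4.5000000 − 65.9171313·(4.5000000 − 2.0000000) / (65.9171313 − (-16.7109439)) = 4.5000000 − (164.7928283)/(82.6280752) = 2.5056073
g(2.5056073) = -11.8490030
x_3 = 2.5056073 − (-11.8490030)·(2.5056073 − 4.5000000) / (-11.8490030 − 65.9171313) = 2.5056073 − (23.6315648)/(-77.7661343) = 2.8094872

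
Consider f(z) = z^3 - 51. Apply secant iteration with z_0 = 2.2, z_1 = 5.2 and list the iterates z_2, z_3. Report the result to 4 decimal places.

3.1315, 3.5134

f(2.2) = -40.352000, f(5.2) = 89.608000
z_2 = 5.200000 − 89.608000·(5.200000 − 2.200000) / (89.608000 − (-40.352000)) = 5.200000 − (268.824000)/(129.960000) = 3.131487
f(3.131487) = -20.291990
z_3 = 3.131487 − (-20.291990)·(3.131487 − 5.200000) / (-20.291990 − 89.608000) = 3.131487 − (41.974252)/(-109.899990) = 3.513418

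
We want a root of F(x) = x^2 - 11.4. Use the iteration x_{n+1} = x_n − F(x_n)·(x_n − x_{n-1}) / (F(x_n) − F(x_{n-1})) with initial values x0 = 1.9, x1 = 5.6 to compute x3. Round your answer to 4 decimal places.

F(1.9) = -7.790000, F(5.6) = 19.960000
x2 = 5.600000 − 19.960000·(5.600000 − 1.900000) / (19.960000 − (-7.790000)) = 5.600000 − (73.852000)/(27.750000) = 2.938667
F(2.938667) = -2.764238
x3 = 2.938667 − (-2.764238)·(2.938667 − 5.600000) / (-2.764238 − 19.960000) = 2.938667 − (7.356559)/(-22.724238) = 3.262399

3.2624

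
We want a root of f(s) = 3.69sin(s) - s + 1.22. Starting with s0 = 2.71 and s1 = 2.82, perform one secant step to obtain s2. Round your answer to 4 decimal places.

2.7221

f(2.71) = 0.053593, f(2.82) = -0.433672
s2 = 2.820000 − (-0.433672)·(2.820000 − 2.710000) / (-0.433672 − 0.053593) = 2.820000 − (-0.047704)/(-0.487266) = 2.722099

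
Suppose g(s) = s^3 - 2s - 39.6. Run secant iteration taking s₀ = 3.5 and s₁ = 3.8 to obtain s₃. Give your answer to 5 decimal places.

g(3.5) = -3.7250000, g(3.8) = 7.6720000
s₂ = 3.8000000 − 7.6720000·(3.8000000 − 3.5000000) / (7.6720000 − (-3.7250000)) = 3.8000000 − (2.3016000)/(11.3970000) = 3.5980521
g(3.5980521) = -0.2157969
s₃ = 3.5980521 − (-0.2157969)·(3.5980521 − 3.8000000) / (-0.2157969 − 7.6720000) = 3.5980521 − (0.0435797)/(-7.8877969) = 3.6035771

3.60358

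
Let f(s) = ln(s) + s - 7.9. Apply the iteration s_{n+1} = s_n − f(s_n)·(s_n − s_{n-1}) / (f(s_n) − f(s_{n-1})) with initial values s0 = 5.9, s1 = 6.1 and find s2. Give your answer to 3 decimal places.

6.093

f(5.9) = -0.22505, f(6.1) = 0.00829
s2 = 6.10000 − 0.00829·(6.10000 − 5.90000) / (0.00829 − (-0.22505)) = 6.10000 − (0.00166)/(0.23334) = 6.09290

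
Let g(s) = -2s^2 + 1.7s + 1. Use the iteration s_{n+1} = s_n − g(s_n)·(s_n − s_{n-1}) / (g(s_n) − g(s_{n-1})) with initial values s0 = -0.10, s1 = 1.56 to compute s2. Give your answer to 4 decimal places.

g(-0.10) = 0.810000, g(1.56) = -1.215200
s2 = 1.560000 − (-1.215200)·(1.560000 − (-0.100000)) / (-1.215200 − 0.810000) = 1.560000 − (-2.017232)/(-2.025200) = 0.563934

0.5639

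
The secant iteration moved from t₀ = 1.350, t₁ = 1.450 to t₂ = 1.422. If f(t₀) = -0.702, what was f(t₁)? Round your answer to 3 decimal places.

The secant line through (1.350, -0.702) and (1.450, f(t₁)) crosses zero at t₂ = 1.422.
So (1.350, -0.702), (1.450, f(t₁)), (1.422, 0) are collinear:
f(t₁) = -0.702 · (1.450 − 1.422) / (1.350 − 1.422) = -0.702 · (0.02800)/(-0.07200) = 0.27300

0.273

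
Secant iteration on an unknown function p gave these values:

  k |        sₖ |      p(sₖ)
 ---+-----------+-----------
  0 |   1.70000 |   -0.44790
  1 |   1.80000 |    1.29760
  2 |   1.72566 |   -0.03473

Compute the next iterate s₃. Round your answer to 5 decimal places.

s₃ = 1.72566 − (-0.03473)·(1.72566 − 1.80000) / (-0.03473 − 1.29760)
   = 1.72566 − (0.0025818)/(-1.3323300) = 1.7275978

1.72760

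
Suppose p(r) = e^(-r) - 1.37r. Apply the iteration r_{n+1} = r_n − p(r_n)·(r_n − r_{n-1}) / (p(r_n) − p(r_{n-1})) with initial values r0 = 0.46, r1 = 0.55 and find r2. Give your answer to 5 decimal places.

p(0.46) = 0.0010836, p(0.55) = -0.1765502
r2 = 0.5500000 − (-0.1765502)·(0.5500000 − 0.4600000) / (-0.1765502 − 0.0010836) = 0.5500000 − (-0.0158895)/(-0.1776338) = 0.4605490

0.46055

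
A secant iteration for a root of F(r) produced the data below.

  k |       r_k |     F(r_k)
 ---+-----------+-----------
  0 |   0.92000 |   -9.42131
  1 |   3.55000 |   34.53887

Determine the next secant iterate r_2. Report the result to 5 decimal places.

r_2 = 3.55000 − 34.53887·(3.55000 − 0.92000) / (34.53887 − (-9.42131))
   = 3.55000 − (90.8372281)/(43.9601800) = 1.4836475

1.48365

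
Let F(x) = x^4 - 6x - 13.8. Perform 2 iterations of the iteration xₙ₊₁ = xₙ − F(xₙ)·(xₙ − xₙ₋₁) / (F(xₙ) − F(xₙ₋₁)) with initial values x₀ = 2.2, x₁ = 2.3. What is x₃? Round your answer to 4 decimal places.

F(2.2) = -3.574400, F(2.3) = 0.384100
x₂ = 2.300000 − 0.384100·(2.300000 − 2.200000) / (0.384100 − (-3.574400)) = 2.300000 − (0.038410)/(3.958500) = 2.290297
F(2.290297) = -0.026935
x₃ = 2.290297 − (-0.026935)·(2.290297 − 2.300000) / (-0.026935 − 0.384100) = 2.290297 − (0.000261)/(-0.411035) = 2.290933

2.2909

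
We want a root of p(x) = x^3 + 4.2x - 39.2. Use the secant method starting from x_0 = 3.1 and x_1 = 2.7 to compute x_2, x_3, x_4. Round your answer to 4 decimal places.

p(3.1) = 3.611000, p(2.7) = -8.177000
x_2 = 2.700000 − (-8.177000)·(2.700000 − 3.100000) / (-8.177000 − 3.611000) = 2.700000 − (3.270800)/(-11.788000) = 2.977469
p(2.977469) = -0.298422
x_3 = 2.977469 − (-0.298422)·(2.977469 − 2.700000) / (-0.298422 − (-8.177000)) = 2.977469 − (-0.082803)/(7.878578) = 2.987978
p(2.987978) = 0.026227
x_4 = 2.987978 − 0.026227·(2.987978 − 2.977469) / (0.026227 − (-0.298422)) = 2.987978 − (0.000276)/(0.324649) = 2.987129

2.9775, 2.9880, 2.9871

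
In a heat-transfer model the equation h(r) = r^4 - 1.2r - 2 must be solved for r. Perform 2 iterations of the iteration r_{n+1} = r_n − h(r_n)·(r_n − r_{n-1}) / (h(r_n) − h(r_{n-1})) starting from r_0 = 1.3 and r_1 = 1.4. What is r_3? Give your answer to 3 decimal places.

h(1.3) = -0.70390, h(1.4) = 0.16160
r_2 = 1.40000 − 0.16160·(1.40000 − 1.30000) / (0.16160 − (-0.70390)) = 1.40000 − (0.01616)/(0.86550) = 1.38133
h(1.38133) = -0.01687
r_3 = 1.38133 − (-0.01687)·(1.38133 − 1.40000) / (-0.01687 − 0.16160) = 1.38133 − (0.00031)/(-0.17847) = 1.38309

1.383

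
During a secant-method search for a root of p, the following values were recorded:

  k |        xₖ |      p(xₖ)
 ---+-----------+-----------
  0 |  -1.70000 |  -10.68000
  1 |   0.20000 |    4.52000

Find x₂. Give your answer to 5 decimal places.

-0.36500

x₂ = 0.20000 − 4.52000·(0.20000 − (-1.70000)) / (4.52000 − (-10.68000))
   = 0.20000 − (8.5880000)/(15.2000000) = -0.3650000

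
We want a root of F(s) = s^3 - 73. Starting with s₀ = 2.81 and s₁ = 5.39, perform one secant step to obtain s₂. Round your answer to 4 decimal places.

F(2.81) = -50.811959, F(5.39) = 83.590819
s₂ = 5.390000 − 83.590819·(5.390000 − 2.810000) / (83.590819 − (-50.811959)) = 5.390000 − (215.664313)/(134.402778) = 3.785388

3.7854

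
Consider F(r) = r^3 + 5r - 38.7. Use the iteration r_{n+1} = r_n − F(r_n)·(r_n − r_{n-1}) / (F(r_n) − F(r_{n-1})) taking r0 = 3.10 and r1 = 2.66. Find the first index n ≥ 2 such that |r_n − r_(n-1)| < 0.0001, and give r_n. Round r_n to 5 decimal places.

F(3.10) = 6.5910000, F(2.66) = -6.5789040
r2 = 2.6600000 − (-6.5789040)·(-0.4400000)/(-13.1699040) = 2.8797979;  |Δ| = 0.2197979
F(2.8797979) = -0.4181659
r3 = 2.8797979 − (-0.4181659)·(0.2197979)/(6.1607381) = 2.8947169;  |Δ| = 0.0149190
F(2.8947169) = 0.0295355
r4 = 2.8947169 − 0.0295355·(0.0149190)/(0.4477013) = 2.8937327;  |Δ| = 0.0009842
F(2.8937327) = -0.0001189
r5 = 2.8937327 − (-0.0001189)·(-0.0009842)/(-0.0296544) = 2.8937366;  |Δ| = 0.0000039
|r5 − r4| = 0.0000039 < 0.0001

n = 5, r_n = 2.89374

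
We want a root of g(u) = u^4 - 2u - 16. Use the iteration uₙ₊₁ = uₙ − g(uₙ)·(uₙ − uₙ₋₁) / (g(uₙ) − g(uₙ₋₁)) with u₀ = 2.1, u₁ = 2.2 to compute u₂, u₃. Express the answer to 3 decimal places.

g(2.1) = -0.75190, g(2.2) = 3.02560
u₂ = 2.20000 − 3.02560·(2.20000 − 2.10000) / (3.02560 − (-0.75190)) = 2.20000 − (0.30256)/(3.77750) = 2.11990
g(2.11990) = -0.04381
u₃ = 2.11990 − (-0.04381)·(2.11990 − 2.20000) / (-0.04381 − 3.02560) = 2.11990 − (0.00351)/(-3.06941) = 2.12105

2.120, 2.121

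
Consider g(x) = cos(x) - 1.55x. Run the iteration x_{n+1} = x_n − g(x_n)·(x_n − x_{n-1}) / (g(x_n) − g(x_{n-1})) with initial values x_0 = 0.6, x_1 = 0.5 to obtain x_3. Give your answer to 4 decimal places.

g(0.6) = -0.104664, g(0.5) = 0.102583
x_2 = 0.500000 − 0.102583·(0.500000 − 0.600000) / (0.102583 − (-0.104664)) = 0.500000 − (-0.010258)/(0.207247) = 0.549498
g(0.549498) = 0.001065
x_3 = 0.549498 − 0.001065·(0.549498 − 0.500000) / (0.001065 − 0.102583) = 0.549498 − (0.000053)/(-0.101517) = 0.550017

0.5500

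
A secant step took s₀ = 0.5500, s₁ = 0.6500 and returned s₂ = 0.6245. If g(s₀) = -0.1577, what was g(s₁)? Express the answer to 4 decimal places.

0.0540

The secant line through (0.5500, -0.1577) and (0.6500, g(s₁)) crosses zero at s₂ = 0.6245.
So (0.5500, -0.1577), (0.6500, g(s₁)), (0.6245, 0) are collinear:
g(s₁) = -0.1577 · (0.6500 − 0.6245) / (0.5500 − 0.6245) = -0.1577 · (0.025500)/(-0.074500) = 0.053978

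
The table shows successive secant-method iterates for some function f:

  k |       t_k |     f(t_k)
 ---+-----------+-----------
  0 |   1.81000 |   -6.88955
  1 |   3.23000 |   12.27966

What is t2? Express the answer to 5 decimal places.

t2 = 3.23000 − 12.27966·(3.23000 − 1.81000) / (12.27966 − (-6.88955))
   = 3.23000 − (17.4371172)/(19.1692100) = 2.3203581

2.32036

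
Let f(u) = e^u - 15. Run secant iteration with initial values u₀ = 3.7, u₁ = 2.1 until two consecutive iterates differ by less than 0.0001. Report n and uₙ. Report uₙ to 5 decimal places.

n = 7, uₙ = 2.70805

f(3.7) = 25.4473044, f(2.1) = -6.8338301
u₂ = 2.1000000 − (-6.8338301)·(-1.6000000)/(-32.2811344) = 2.4387157;  |Δ| = 0.3387157
f(2.4387157) = -3.5416842
u₃ = 2.4387157 − (-3.5416842)·(0.3387157)/(3.2921458) = 2.8031055;  |Δ| = 0.3643897
f(2.8031055) = 1.4957946
u₄ = 2.8031055 − 1.4957946·(0.3643897)/(5.0374788) = 2.6949061;  |Δ| = 0.1081994
f(2.6949061) = -0.1958718
u₅ = 2.6949061 − (-0.1958718)·(-0.1081994)/(-1.6916664) = 2.7074341;  |Δ| = 0.0125280
f(2.7074341) = -0.0092389
u₆ = 2.7074341 − (-0.0092389)·(0.0125280)/(0.1866329) = 2.7080543;  |Δ| = 0.0006202
f(2.7080543) = 0.0000609
u₇ = 2.7080543 − 0.0000609·(0.0006202)/(0.0092998) = 2.7080502;  |Δ| = 0.0000041
|u₇ − u₆| = 0.0000041 < 0.0001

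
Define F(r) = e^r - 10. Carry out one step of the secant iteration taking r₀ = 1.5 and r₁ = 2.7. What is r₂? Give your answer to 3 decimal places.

F(1.5) = -5.51831, F(2.7) = 4.87973
r₂ = 2.70000 − 4.87973·(2.70000 − 1.50000) / (4.87973 − (-5.51831)) = 2.70000 − (5.85568)/(10.39804) = 2.13685

2.137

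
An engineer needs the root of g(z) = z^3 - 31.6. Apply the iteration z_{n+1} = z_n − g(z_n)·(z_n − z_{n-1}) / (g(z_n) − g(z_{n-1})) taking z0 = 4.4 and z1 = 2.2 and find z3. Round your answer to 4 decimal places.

3.3037

g(4.4) = 53.584000, g(2.2) = -20.952000
z2 = 2.200000 − (-20.952000)·(2.200000 − 4.400000) / (-20.952000 − 53.584000) = 2.200000 − (46.094400)/(-74.536000) = 2.818418
g(2.818418) = -9.211954
z3 = 2.818418 − (-9.211954)·(2.818418 − 2.200000) / (-9.211954 − (-20.952000)) = 2.818418 − (-5.696838)/(11.740046) = 3.303666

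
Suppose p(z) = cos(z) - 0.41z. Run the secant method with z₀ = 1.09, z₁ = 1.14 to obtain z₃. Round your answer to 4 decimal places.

1.1020

p(1.09) = 0.015585, p(1.14) = -0.049805
z₂ = 1.140000 − (-0.049805)·(1.140000 − 1.090000) / (-0.049805 − 0.015585) = 1.140000 − (-0.002490)/(-0.065391) = 1.101917
p(1.101917) = 0.000101
z₃ = 1.101917 − 0.000101·(1.101917 − 1.140000) / (0.000101 − (-0.049805)) = 1.101917 − (-0.000004)/(0.049906) = 1.101994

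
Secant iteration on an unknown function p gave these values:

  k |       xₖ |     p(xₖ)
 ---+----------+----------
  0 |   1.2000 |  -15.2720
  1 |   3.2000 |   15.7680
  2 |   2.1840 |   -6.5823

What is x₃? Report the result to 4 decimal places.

2.4832

x₃ = 2.1840 − (-6.5823)·(2.1840 − 3.2000) / (-6.5823 − 15.7680)
   = 2.1840 − (6.687617)/(-22.350300) = 2.483218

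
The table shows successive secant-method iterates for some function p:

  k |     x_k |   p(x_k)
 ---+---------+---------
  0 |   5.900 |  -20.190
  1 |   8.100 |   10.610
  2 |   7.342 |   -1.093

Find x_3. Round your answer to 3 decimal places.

7.413

x_3 = 7.342 − (-1.093)·(7.342 − 8.100) / (-1.093 − 10.610)
   = 7.342 − (0.82849)/(-11.70300) = 7.41279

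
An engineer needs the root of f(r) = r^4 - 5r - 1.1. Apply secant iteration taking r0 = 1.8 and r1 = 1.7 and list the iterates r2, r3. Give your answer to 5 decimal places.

1.77584, 1.77796

f(1.8) = 0.3976000, f(1.7) = -1.2479000
r2 = 1.7000000 − (-1.2479000)·(1.7000000 − 1.8000000) / (-1.2479000 − 0.3976000) = 1.7000000 − (0.1247900)/(-1.6455000) = 1.7758371
f(1.7758371) = -0.0340084
r3 = 1.7758371 − (-0.0340084)·(1.7758371 − 1.7000000) / (-0.0340084 − (-1.2479000)) = 1.7758371 − (-0.0025791)/(1.2138916) = 1.7779618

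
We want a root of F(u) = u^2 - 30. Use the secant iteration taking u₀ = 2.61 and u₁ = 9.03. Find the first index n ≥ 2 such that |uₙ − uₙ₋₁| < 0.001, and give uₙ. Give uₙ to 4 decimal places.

F(2.61) = -23.187900, F(9.03) = 51.540900
u₂ = 9.030000 − 51.540900·(6.420000)/(74.728800) = 4.602088;  |Δ| = 4.427912
F(4.602088) = -8.820789
u₃ = 4.602088 − (-8.820789)·(-4.427912)/(-60.361689) = 5.249148;  |Δ| = 0.647061
F(5.249148) = -2.446441
u₄ = 5.249148 − (-2.446441)·(0.647061)/(6.374349) = 5.497487;  |Δ| = 0.248338
F(5.497487) = 0.222362
u₅ = 5.497487 − 0.222362·(0.248338)/(2.668803) = 5.476796;  |Δ| = 0.020691
F(5.476796) = -0.004710
u₆ = 5.476796 − (-0.004710)·(-0.020691)/(-0.227072) = 5.477225;  |Δ| = 0.000429
|u₆ − u₅| = 0.000429 < 0.001

n = 6, uₙ = 5.4772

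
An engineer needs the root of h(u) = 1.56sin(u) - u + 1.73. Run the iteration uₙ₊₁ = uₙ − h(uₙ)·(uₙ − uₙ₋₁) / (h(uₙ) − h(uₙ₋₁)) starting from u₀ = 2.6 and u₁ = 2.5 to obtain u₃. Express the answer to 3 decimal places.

2.572

h(2.6) = -0.06582, h(2.5) = 0.16362
u₂ = 2.50000 − 0.16362·(2.50000 − 2.60000) / (0.16362 − (-0.06582)) = 2.50000 − (-0.01636)/(0.22943) = 2.57131
h(2.57131) = 0.00088
u₃ = 2.57131 − 0.00088·(2.57131 − 2.50000) / (0.00088 − 0.16362) = 2.57131 − (0.00006)/(-0.16274) = 2.57170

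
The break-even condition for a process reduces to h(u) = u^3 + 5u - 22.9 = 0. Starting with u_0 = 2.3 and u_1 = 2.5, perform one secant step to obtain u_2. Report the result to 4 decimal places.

2.2656

h(2.3) = 0.767000, h(2.5) = 5.225000
u_2 = 2.500000 − 5.225000·(2.500000 − 2.300000) / (5.225000 − 0.767000) = 2.500000 − (1.045000)/(4.458000) = 2.265590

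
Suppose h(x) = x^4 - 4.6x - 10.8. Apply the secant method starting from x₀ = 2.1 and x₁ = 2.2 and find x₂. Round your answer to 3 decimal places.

2.129

h(2.1) = -1.01190, h(2.2) = 2.50560
x₂ = 2.20000 − 2.50560·(2.20000 − 2.10000) / (2.50560 − (-1.01190)) = 2.20000 − (0.25056)/(3.51750) = 2.12877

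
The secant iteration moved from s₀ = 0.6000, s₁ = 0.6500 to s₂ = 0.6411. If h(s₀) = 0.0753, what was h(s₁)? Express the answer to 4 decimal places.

-0.0163

The secant line through (0.6000, 0.0753) and (0.6500, h(s₁)) crosses zero at s₂ = 0.6411.
So (0.6000, 0.0753), (0.6500, h(s₁)), (0.6411, 0) are collinear:
h(s₁) = 0.0753 · (0.6500 − 0.6411) / (0.6000 − 0.6411) = 0.0753 · (0.008900)/(-0.041100) = -0.016306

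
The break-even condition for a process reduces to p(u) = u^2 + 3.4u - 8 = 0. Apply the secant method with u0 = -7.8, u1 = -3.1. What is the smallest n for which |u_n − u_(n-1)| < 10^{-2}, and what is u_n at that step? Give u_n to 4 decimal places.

n = 6, u_n = -5.0000

p(-7.8) = 26.320000, p(-3.1) = -8.930000
u2 = -3.100000 − (-8.930000)·(4.700000)/(-35.250000) = -4.290667;  |Δ| = 1.190667
p(-4.290667) = -4.178446
u3 = -4.290667 − (-4.178446)·(-1.190667)/(4.751554) = -5.337721;  |Δ| = 1.047055
p(-5.337721) = 2.343017
u4 = -5.337721 − 2.343017·(-1.047055)/(6.521463) = -4.961538;  |Δ| = 0.376183
p(-4.961538) = -0.252371
u5 = -4.961538 − (-0.252371)·(0.376183)/(-2.595387) = -4.998117;  |Δ| = 0.036579
p(-4.998117) = -0.012423
u6 = -4.998117 − (-0.012423)·(-0.036579)/(0.239948) = -5.000011;  |Δ| = 0.001894
|u6 − u5| = 0.001894 < 10^{-2}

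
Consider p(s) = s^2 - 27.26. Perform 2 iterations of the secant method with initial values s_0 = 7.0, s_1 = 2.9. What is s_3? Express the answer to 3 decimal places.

5.347

p(7.0) = 21.74000, p(2.9) = -18.85000
s_2 = 2.90000 − (-18.85000)·(2.90000 − 7.00000) / (-18.85000 − 21.74000) = 2.90000 − (77.28500)/(-40.59000) = 4.80404
p(4.80404) = -4.18120
s_3 = 4.80404 − (-4.18120)·(4.80404 − 2.90000) / (-4.18120 − (-18.85000)) = 4.80404 − (-7.96117)/(14.66880) = 5.34677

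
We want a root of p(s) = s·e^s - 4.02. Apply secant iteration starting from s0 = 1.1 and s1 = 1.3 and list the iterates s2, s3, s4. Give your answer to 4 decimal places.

1.1976, 1.2044, 1.2049

p(1.1) = -0.715417, p(1.3) = 0.750086
s2 = 1.300000 − 0.750086·(1.300000 − 1.100000) / (0.750086 − (-0.715417)) = 1.300000 − (0.150017)/(1.465503) = 1.197634
p(1.197634) = -0.053109
s3 = 1.197634 − (-0.053109)·(1.197634 − 1.300000) / (-0.053109 − 0.750086) = 1.197634 − (0.005437)/(-0.803195) = 1.204403
p(1.204403) = -0.003596
s4 = 1.204403 − (-0.003596)·(1.204403 − 1.197634) / (-0.003596 − (-0.053109)) = 1.204403 − (-0.000024)/(0.049513) = 1.204895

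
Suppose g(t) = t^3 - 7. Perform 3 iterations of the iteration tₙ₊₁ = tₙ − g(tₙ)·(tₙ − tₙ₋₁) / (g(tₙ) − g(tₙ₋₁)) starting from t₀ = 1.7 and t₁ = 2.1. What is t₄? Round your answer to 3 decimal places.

1.913

g(1.7) = -2.08700, g(2.1) = 2.26100
t₂ = 2.10000 − 2.26100·(2.10000 − 1.70000) / (2.26100 − (-2.08700)) = 2.10000 − (0.90440)/(4.34800) = 1.89200
g(1.89200) = -0.22732
t₃ = 1.89200 − (-0.22732)·(1.89200 − 2.10000) / (-0.22732 − 2.26100) = 1.89200 − (0.04728)/(-2.48832) = 1.91100
g(1.91100) = -0.02120
t₄ = 1.91100 − (-0.02120)·(1.91100 − 1.89200) / (-0.02120 − (-0.22732)) = 1.91100 − (-0.00040)/(0.20612) = 1.91295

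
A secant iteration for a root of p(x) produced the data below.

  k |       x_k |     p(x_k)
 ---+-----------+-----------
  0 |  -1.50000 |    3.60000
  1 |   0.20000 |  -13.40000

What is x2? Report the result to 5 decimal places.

x2 = 0.20000 − (-13.40000)·(0.20000 − (-1.50000)) / (-13.40000 − 3.60000)
   = 0.20000 − (-22.7800000)/(-17.0000000) = -1.1400000

-1.14000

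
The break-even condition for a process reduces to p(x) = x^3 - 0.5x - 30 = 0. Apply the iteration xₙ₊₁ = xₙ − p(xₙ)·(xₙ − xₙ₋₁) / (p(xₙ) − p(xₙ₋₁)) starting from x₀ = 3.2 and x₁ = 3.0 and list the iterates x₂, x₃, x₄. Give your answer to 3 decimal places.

3.159, 3.161, 3.161

p(3.2) = 1.16800, p(3.0) = -4.50000
x₂ = 3.00000 − (-4.50000)·(3.00000 − 3.20000) / (-4.50000 − 1.16800) = 3.00000 − (0.90000)/(-5.66800) = 3.15879
p(3.15879) = -0.06125
x₃ = 3.15879 − (-0.06125)·(3.15879 − 3.00000) / (-0.06125 − (-4.50000)) = 3.15879 − (-0.00972)/(4.43875) = 3.16098
p(3.16098) = 0.00329
x₄ = 3.16098 − 0.00329·(3.16098 − 3.15879) / (0.00329 − (-0.06125)) = 3.16098 − (0.00001)/(0.06453) = 3.16087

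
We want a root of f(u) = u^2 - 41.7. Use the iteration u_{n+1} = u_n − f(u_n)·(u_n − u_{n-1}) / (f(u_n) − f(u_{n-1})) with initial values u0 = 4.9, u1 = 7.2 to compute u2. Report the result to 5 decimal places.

6.36198

f(4.9) = -17.6900000, f(7.2) = 10.1400000
u2 = 7.2000000 − 10.1400000·(7.2000000 − 4.9000000) / (10.1400000 − (-17.6900000)) = 7.2000000 − (23.3220000)/(27.8300000) = 6.3619835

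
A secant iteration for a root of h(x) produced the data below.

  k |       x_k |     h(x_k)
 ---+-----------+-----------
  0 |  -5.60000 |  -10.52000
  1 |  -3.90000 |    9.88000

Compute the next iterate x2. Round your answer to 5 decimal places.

-4.72333

x2 = -3.90000 − 9.88000·(-3.90000 − (-5.60000)) / (9.88000 − (-10.52000))
   = -3.90000 − (16.7960000)/(20.4000000) = -4.7233333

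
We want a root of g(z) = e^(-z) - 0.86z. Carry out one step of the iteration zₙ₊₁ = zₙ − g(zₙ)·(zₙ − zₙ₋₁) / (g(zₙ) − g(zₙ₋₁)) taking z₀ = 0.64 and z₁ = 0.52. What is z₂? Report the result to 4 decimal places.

g(0.64) = -0.023108, g(0.52) = 0.147321
z₂ = 0.520000 − 0.147321·(0.520000 − 0.640000) / (0.147321 − (-0.023108)) = 0.520000 − (-0.017678)/(0.170428) = 0.623730

0.6237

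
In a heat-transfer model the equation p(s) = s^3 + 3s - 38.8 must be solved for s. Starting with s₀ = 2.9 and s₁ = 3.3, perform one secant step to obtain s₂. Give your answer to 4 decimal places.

p(2.9) = -5.711000, p(3.3) = 7.037000
s₂ = 3.300000 − 7.037000·(3.300000 − 2.900000) / (7.037000 − (-5.711000)) = 3.300000 − (2.814800)/(12.748000) = 3.079197

3.0792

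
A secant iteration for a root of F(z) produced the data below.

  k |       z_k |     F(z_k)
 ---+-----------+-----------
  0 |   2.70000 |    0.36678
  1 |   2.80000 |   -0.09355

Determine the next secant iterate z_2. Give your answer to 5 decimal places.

2.77968

z_2 = 2.80000 − (-0.09355)·(2.80000 − 2.70000) / (-0.09355 − 0.36678)
   = 2.80000 − (-0.0093550)/(-0.4603300) = 2.7796776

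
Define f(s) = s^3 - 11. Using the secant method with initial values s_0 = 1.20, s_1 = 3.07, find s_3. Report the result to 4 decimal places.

f(1.20) = -9.272000, f(3.07) = 17.934443
s_2 = 3.070000 − 17.934443·(3.070000 − 1.200000) / (17.934443 − (-9.272000)) = 3.070000 − (33.537408)/(27.206443) = 1.837299
f(1.837299) = -4.797889
s_3 = 1.837299 − (-4.797889)·(1.837299 − 3.070000) / (-4.797889 − 17.934443) = 1.837299 − (5.914362)/(-22.732332) = 2.097473

2.0975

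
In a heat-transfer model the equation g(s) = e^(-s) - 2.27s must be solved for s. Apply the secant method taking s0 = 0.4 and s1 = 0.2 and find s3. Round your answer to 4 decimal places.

g(0.4) = -0.237680, g(0.2) = 0.364731
s2 = 0.200000 − 0.364731·(0.200000 − 0.400000) / (0.364731 − (-0.237680)) = 0.200000 − (-0.072946)/(0.602411) = 0.321090
g(0.321090) = -0.003518
s3 = 0.321090 − (-0.003518)·(0.321090 − 0.200000) / (-0.003518 − 0.364731) = 0.321090 − (-0.000426)/(-0.368248) = 0.319934

0.3199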